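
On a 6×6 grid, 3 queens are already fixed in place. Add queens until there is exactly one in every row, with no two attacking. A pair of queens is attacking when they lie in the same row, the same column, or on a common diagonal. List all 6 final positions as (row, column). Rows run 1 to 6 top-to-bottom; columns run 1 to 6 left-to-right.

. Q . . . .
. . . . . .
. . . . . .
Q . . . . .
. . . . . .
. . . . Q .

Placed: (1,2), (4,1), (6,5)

(1,2) (2,4) (3,6) (4,1) (5,3) (6,5)

Row 2: attacked by (1,2)→{1,2,3}; (4,1)→{1,3}; (6,5)→{1,5}. Safe: 4, 6. Place at column 4.
Row 3: attacked by (1,2)→{2,4}; (2,4)→{3,4,5}; (4,1)→{1,2}; (6,5)→{2,5}. Safe: 6. Place at column 6.
Row 5: attacked by (1,2)→{2,6}; (2,4)→{1,4}; (3,6)→{4,6}; (4,1)→{1,2}; (6,5)→{4,5,6}. Safe: 3. Place at column 3.
Columns [2, 4, 6, 1, 3, 5], r−c [-1, -2, -3, 3, 2, 1], r+c [3, 6, 9, 5, 8, 11] are all distinct, so no two queens attack.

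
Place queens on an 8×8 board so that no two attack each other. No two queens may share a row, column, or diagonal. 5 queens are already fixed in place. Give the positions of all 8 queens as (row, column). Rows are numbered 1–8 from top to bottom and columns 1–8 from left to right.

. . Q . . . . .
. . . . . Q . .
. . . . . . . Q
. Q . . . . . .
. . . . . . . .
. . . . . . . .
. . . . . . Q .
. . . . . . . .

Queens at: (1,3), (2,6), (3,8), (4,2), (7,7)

Row 5: attacked by (1,3)→{3,7}; (2,6)→{3,6}; (3,8)→{6,8}; (4,2)→{1,2,3}; (7,7)→{5,7}. Safe: 4. Place at column 4.
Row 6: attacked by (1,3)→{3,8}; (2,6)→{2,6}; (3,8)→{5,8}; (4,2)→{2,4}; (5,4)→{3,4,5}; (7,7)→{6,7,8}. Safe: 1. Place at column 1.
Row 8: attacked by (1,3)→{3}; (2,6)→{6}; (3,8)→{3,8}; (4,2)→{2,6}; (5,4)→{1,4,7}; (6,1)→{1,3}; (7,7)→{6,7,8}. Safe: 5. Place at column 5.
Columns [3, 6, 8, 2, 4, 1, 7, 5], r−c [-2, -4, -5, 2, 1, 5, 0, 3], r+c [4, 8, 11, 6, 9, 7, 14, 13] are all distinct, so no two queens attack.

(1,3) (2,6) (3,8) (4,2) (5,4) (6,1) (7,7) (8,5)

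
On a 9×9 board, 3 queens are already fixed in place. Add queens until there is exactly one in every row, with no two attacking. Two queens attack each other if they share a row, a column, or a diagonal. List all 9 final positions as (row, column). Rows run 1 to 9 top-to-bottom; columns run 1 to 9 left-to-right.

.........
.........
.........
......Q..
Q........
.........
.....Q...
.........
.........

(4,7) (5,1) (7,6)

(1,8) (2,2) (3,5) (4,7) (5,1) (6,4) (7,6) (8,9) (9,3)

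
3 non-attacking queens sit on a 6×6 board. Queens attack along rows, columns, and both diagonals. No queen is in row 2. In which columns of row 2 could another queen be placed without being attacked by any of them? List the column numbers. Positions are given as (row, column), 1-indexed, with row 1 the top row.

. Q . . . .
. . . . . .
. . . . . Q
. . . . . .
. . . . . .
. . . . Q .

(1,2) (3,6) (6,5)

columns 4

(1,2) attacks row 2 at column 2 and diagonals 1, 3.
(3,6) attacks row 2 at column 6 and diagonals 5.
(6,5) attacks row 2 at column 5 and diagonals 1.
Attacked columns: {1, 2, 3, 5, 6}. Safe: {4}.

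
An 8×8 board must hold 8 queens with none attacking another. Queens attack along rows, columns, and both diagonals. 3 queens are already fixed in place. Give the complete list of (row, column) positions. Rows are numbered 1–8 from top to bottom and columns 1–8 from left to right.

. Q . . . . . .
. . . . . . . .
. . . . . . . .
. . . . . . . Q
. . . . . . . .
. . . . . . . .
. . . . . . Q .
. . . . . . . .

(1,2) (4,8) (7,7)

(1,2) (2,4) (3,6) (4,8) (5,3) (6,1) (7,7) (8,5)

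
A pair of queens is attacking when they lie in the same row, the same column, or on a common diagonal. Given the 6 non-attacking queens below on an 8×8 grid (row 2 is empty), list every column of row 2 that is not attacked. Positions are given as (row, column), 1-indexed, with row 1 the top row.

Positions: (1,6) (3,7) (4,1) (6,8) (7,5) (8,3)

columns 2

(1,6) attacks row 2 at column 6 and diagonals 5, 7.
(3,7) attacks row 2 at column 7 and diagonals 6, 8.
(4,1) attacks row 2 at column 1 and diagonals 3.
(6,8) attacks row 2 at column 8 and diagonals 4.
(7,5) attacks row 2 at column 5.
(8,3) attacks row 2 at column 3.
Attacked columns: {1, 3, 4, 5, 6, 7, 8}. Safe: {2}.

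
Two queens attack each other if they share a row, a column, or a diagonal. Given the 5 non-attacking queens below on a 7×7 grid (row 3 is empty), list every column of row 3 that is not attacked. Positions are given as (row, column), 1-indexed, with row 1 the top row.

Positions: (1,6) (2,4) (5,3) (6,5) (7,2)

columns 7

(1,6) attacks row 3 at column 6 and diagonals 4.
(2,4) attacks row 3 at column 4 and diagonals 3, 5.
(5,3) attacks row 3 at column 3 and diagonals 1, 5.
(6,5) attacks row 3 at column 5 and diagonals 2.
(7,2) attacks row 3 at column 2 and diagonals 6.
Attacked columns: {1, 2, 3, 4, 5, 6}. Safe: {7}.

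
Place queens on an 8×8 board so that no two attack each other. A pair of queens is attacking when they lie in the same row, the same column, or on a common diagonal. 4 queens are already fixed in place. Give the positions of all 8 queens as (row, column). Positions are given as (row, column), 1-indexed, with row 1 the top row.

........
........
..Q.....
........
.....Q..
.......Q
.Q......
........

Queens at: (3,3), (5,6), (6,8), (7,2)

(1,7) (2,5) (3,3) (4,1) (5,6) (6,8) (7,2) (8,4)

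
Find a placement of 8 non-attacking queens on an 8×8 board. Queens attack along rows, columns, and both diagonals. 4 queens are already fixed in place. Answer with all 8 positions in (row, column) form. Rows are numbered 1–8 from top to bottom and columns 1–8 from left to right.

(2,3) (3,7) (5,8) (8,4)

(1,6) (2,3) (3,7) (4,2) (5,8) (6,5) (7,1) (8,4)

Row 1: attacked by (2,3)→{2,3,4}; (3,7)→{5,7}; (5,8)→{4,8}; (8,4)→{4}. Safe: 1, 6. Place at column 6.
Row 4: attacked by (1,6)→{3,6}; (2,3)→{1,3,5}; (3,7)→{6,7,8}; (5,8)→{7,8}; (8,4)→{4,8}. Safe: 2. Place at column 2.
Row 6: attacked by (1,6)→{1,6}; (2,3)→{3,7}; (3,7)→{4,7}; (4,2)→{2,4}; (5,8)→{7,8}; (8,4)→{2,4,6}. Safe: 5. Place at column 5.
Row 7: attacked by (1,6)→{6}; (2,3)→{3,8}; (3,7)→{3,7}; (4,2)→{2,5}; (5,8)→{6,8}; (6,5)→{4,5,6}; (8,4)→{3,4,5}. Safe: 1. Place at column 1.
Columns [6, 3, 7, 2, 8, 5, 1, 4], r−c [-5, -1, -4, 2, -3, 1, 6, 4], r+c [7, 5, 10, 6, 13, 11, 8, 12] are all distinct, so no two queens attack.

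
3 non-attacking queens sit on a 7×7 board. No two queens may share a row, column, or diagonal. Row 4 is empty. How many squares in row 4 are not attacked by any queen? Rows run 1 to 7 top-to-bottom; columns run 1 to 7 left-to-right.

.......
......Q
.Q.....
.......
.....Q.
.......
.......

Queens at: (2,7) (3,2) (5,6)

1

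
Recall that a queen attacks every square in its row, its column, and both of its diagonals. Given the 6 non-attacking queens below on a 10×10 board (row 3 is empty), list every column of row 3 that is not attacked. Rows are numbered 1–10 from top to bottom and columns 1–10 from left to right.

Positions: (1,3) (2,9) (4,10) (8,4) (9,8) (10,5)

(1,3) attacks row 3 at column 3 and diagonals 1, 5.
(2,9) attacks row 3 at column 9 and diagonals 8, 10.
(4,10) attacks row 3 at column 10 and diagonals 9.
(8,4) attacks row 3 at column 4 and diagonals 9.
(9,8) attacks row 3 at column 8 and diagonals 2.
(10,5) attacks row 3 at column 5.
Attacked columns: {1, 2, 3, 4, 5, 8, 9, 10}. Safe: {6, 7}.

columns 6, 7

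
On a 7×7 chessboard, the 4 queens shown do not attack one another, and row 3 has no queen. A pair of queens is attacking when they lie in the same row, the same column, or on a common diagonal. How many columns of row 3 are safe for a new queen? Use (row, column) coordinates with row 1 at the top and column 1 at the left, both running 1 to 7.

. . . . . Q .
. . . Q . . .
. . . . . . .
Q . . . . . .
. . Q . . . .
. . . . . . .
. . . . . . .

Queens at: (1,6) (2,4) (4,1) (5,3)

(1,6) attacks row 3 at column 6 and diagonals 4.
(2,4) attacks row 3 at column 4 and diagonals 3, 5.
(4,1) attacks row 3 at column 1 and diagonals 2.
(5,3) attacks row 3 at column 3 and diagonals 1, 5.
Attacked columns: {1, 2, 3, 4, 5, 6}. Safe: {7}.

1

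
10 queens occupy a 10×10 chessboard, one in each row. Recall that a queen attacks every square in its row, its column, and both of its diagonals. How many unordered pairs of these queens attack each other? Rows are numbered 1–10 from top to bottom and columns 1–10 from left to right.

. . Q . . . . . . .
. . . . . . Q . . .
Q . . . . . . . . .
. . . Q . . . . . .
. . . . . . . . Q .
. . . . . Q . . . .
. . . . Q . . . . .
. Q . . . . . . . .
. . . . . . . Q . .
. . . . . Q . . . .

5

Same column: (6,6)–(10,6) (column 6).
Same diagonal: (1,3)–(3,1) (|1−3| = |3−1| = 2); (3,1)–(7,5) (|3−7| = |1−5| = 4); (4,4)–(6,6) (|4−6| = |4−6| = 2); (6,6)–(7,5) (|6−7| = |6−5| = 1).
Total attacking pairs: 5.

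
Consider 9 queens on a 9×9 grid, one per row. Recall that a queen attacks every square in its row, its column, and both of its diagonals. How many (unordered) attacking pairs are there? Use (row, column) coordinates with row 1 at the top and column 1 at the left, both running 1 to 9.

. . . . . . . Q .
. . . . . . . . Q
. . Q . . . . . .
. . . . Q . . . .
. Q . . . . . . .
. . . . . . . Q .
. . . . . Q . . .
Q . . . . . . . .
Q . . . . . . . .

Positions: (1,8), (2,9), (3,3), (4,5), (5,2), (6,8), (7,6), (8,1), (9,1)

Same column: (1,8)–(6,8) (column 8); (8,1)–(9,1) (column 1).
Same diagonal: (1,8)–(2,9) (|1−2| = |8−9| = 1); (1,8)–(4,5) (|1−4| = |8−5| = 3); (1,8)–(8,1) (|1−8| = |8−1| = 7); (4,5)–(8,1) (|4−8| = |5−1| = 4).
Total attacking pairs: 6.

6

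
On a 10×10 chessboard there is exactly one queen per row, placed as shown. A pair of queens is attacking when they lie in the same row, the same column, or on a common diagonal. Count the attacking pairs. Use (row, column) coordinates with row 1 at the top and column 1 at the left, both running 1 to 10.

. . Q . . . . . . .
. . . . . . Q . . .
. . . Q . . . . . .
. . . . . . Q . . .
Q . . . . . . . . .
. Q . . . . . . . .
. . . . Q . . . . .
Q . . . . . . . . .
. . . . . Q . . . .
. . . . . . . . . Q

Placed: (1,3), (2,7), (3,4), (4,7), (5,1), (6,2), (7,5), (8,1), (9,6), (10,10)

4

Same column: (2,7)–(4,7) (column 7); (5,1)–(8,1) (column 1).
Same diagonal: (2,7)–(8,1) (|2−8| = |7−1| = 6); (5,1)–(6,2) (|5−6| = |1−2| = 1).
Total attacking pairs: 4.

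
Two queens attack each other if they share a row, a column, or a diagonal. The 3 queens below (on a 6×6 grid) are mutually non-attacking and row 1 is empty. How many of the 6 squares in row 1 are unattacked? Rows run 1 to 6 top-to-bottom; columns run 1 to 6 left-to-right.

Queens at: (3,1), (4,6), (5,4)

(3,1) attacks row 1 at column 1 and diagonals 3.
(4,6) attacks row 1 at column 6 and diagonals 3.
(5,4) attacks row 1 at column 4.
Attacked columns: {1, 3, 4, 6}. Safe: {2, 5}.

2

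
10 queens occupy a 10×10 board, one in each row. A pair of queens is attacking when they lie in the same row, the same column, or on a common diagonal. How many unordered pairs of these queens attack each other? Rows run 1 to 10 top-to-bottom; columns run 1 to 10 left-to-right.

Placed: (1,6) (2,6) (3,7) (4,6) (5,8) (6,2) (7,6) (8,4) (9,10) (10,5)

11

Same column: (1,6)–(2,6) (column 6); (1,6)–(4,6) (column 6); (1,6)–(7,6) (column 6); (2,6)–(4,6) (column 6); (2,6)–(7,6) (column 6); (4,6)–(7,6) (column 6).
Same diagonal: (2,6)–(3,7) (|2−3| = |6−7| = 1); (2,6)–(6,2) (|2−6| = |6−2| = 4); (3,7)–(4,6) (|3−4| = |7−6| = 1); (5,8)–(7,6) (|5−7| = |8−6| = 2); (6,2)–(8,4) (|6−8| = |2−4| = 2).
Total attacking pairs: 11.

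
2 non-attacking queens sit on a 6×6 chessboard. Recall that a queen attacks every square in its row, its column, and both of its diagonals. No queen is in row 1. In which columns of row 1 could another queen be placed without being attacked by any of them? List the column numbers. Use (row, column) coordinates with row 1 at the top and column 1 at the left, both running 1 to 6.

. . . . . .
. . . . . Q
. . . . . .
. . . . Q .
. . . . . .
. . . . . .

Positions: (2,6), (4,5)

columns 1, 3, 4

(2,6) attacks row 1 at column 6 and diagonals 5.
(4,5) attacks row 1 at column 5 and diagonals 2.
Attacked columns: {2, 5, 6}. Safe: {1, 3, 4}.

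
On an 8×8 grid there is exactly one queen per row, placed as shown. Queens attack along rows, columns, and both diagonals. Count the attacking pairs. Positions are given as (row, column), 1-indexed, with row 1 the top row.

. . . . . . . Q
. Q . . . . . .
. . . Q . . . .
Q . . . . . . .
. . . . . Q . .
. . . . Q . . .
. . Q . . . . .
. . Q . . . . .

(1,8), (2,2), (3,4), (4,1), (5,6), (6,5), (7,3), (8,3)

5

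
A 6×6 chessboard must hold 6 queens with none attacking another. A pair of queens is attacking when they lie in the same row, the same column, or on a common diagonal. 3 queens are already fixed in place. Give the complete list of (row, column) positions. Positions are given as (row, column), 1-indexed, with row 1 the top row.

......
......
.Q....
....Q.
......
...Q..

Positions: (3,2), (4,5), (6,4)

Row 1: attacked by (3,2)→{2,4}; (4,5)→{2,5}; (6,4)→{4}. Safe: 1, 3, 6. Place at column 3.
Row 2: attacked by (1,3)→{2,3,4}; (3,2)→{1,2,3}; (4,5)→{3,5}; (6,4)→{4}. Safe: 6. Place at column 6.
Row 5: attacked by (1,3)→{3}; (2,6)→{3,6}; (3,2)→{2,4}; (4,5)→{4,5,6}; (6,4)→{3,4,5}. Safe: 1. Place at column 1.
Columns [3, 6, 2, 5, 1, 4], r−c [-2, -4, 1, -1, 4, 2], r+c [4, 8, 5, 9, 6, 10] are all distinct, so no two queens attack.

(1,3) (2,6) (3,2) (4,5) (5,1) (6,4)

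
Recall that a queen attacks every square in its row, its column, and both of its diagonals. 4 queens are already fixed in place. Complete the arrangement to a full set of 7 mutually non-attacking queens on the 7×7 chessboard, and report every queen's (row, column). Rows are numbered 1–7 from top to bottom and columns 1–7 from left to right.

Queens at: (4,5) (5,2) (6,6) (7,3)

Row 1: attacked by (4,5)→{2,5}; (5,2)→{2,6}; (6,6)→{1,6}; (7,3)→{3}. Safe: 4, 7. Place at column 7.
Row 2: attacked by (1,7)→{6,7}; (4,5)→{3,5,7}; (5,2)→{2,5}; (6,6)→{2,6}; (7,3)→{3}. Safe: 1, 4. Place at column 4.
Row 3: attacked by (1,7)→{5,7}; (2,4)→{3,4,5}; (4,5)→{4,5,6}; (5,2)→{2,4}; (6,6)→{3,6}; (7,3)→{3,7}. Safe: 1. Place at column 1.
Columns [7, 4, 1, 5, 2, 6, 3], r−c [-6, -2, 2, -1, 3, 0, 4], r+c [8, 6, 4, 9, 7, 12, 10] are all distinct, so no two queens attack.

(1,7) (2,4) (3,1) (4,5) (5,2) (6,6) (7,3)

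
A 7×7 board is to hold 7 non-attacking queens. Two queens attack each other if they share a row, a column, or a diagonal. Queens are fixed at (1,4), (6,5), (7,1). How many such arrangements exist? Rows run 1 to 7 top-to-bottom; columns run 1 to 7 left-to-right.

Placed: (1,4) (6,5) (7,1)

1

Branch on row 2: col 2 → 0; col 7 → 1.
Sum: 0 + 1 = 1.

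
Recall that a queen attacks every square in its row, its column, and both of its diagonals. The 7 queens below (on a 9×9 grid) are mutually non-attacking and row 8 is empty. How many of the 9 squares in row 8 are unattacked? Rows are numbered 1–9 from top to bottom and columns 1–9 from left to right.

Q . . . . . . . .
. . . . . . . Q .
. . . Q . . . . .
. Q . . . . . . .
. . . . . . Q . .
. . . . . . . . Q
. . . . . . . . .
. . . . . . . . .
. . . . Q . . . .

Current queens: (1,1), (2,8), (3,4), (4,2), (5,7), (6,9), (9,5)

(1,1) attacks row 8 at column 1 and diagonals 8.
(2,8) attacks row 8 at column 8 and diagonals 2.
(3,4) attacks row 8 at column 4 and diagonals 9.
(4,2) attacks row 8 at column 2 and diagonals 6.
(5,7) attacks row 8 at column 7 and diagonals 4.
(6,9) attacks row 8 at column 9 and diagonals 7.
(9,5) attacks row 8 at column 5 and diagonals 4, 6.
Attacked columns: {1, 2, 4, 5, 6, 7, 8, 9}. Safe: {3}.

1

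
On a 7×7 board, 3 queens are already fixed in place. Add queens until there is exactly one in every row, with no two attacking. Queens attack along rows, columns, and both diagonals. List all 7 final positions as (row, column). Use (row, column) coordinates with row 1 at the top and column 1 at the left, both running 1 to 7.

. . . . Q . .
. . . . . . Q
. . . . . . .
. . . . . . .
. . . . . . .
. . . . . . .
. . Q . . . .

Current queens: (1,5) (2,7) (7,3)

Row 3: attacked by (1,5)→{3,5,7}; (2,7)→{6,7}; (7,3)→{3,7}. Safe: 1, 2, 4. Place at column 2.
Row 4: attacked by (1,5)→{2,5}; (2,7)→{5,7}; (3,2)→{1,2,3}; (7,3)→{3,6}. Safe: 4. Place at column 4.
Row 5: attacked by (1,5)→{1,5}; (2,7)→{4,7}; (3,2)→{2,4}; (4,4)→{3,4,5}; (7,3)→{1,3,5}. Safe: 6. Place at column 6.
Row 6: attacked by (1,5)→{5}; (2,7)→{3,7}; (3,2)→{2,5}; (4,4)→{2,4,6}; (5,6)→{5,6,7}; (7,3)→{2,3,4}. Safe: 1. Place at column 1.
Columns [5, 7, 2, 4, 6, 1, 3], r−c [-4, -5, 1, 0, -1, 5, 4], r+c [6, 9, 5, 8, 11, 7, 10] are all distinct, so no two queens attack.

(1,5) (2,7) (3,2) (4,4) (5,6) (6,1) (7,3)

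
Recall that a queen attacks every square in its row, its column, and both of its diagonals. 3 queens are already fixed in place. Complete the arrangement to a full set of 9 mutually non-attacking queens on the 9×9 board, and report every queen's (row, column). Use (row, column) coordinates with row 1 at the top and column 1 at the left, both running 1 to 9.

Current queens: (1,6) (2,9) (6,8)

(1,6) (2,9) (3,7) (4,4) (5,1) (6,8) (7,2) (8,5) (9,3)

Row 3: attacked by (1,6)→{4,6,8}; (2,9)→{8,9}; (6,8)→{5,8}. Safe: 1, 2, 3, 7. Place at column 7.
Row 4: attacked by (1,6)→{3,6,9}; (2,9)→{7,9}; (3,7)→{6,7,8}; (6,8)→{6,8}. Safe: 1, 2, 4, 5. Place at column 4.
Row 5: attacked by (1,6)→{2,6}; (2,9)→{6,9}; (3,7)→{5,7,9}; (4,4)→{3,4,5}; (6,8)→{7,8,9}. Safe: 1. Place at column 1.
Row 7: attacked by (1,6)→{6}; (2,9)→{4,9}; (3,7)→{3,7}; (4,4)→{1,4,7}; (5,1)→{1,3}; (6,8)→{7,8,9}. Safe: 2, 5. Place at column 2.
Row 8: attacked by (1,6)→{6}; (2,9)→{3,9}; (3,7)→{2,7}; (4,4)→{4,8}; (5,1)→{1,4}; (6,8)→{6,8}; (7,2)→{1,2,3}. Safe: 5. Place at column 5.
Row 9: attacked by (1,6)→{6}; (2,9)→{2,9}; (3,7)→{1,7}; (4,4)→{4,9}; (5,1)→{1,5}; (6,8)→{5,8}; (7,2)→{2,4}; (8,5)→{4,5,6}. Safe: 3. Place at column 3.
Columns [6, 9, 7, 4, 1, 8, 2, 5, 3], r−c [-5, -7, -4, 0, 4, -2, 5, 3, 6], r+c [7, 11, 10, 8, 6, 14, 9, 13, 12] are all distinct, so no two queens attack.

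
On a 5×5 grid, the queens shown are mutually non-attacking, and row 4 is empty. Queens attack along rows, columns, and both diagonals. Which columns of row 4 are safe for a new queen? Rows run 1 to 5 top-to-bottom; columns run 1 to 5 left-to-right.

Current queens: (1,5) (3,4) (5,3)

columns 1

(1,5) attacks row 4 at column 5 and diagonals 2.
(3,4) attacks row 4 at column 4 and diagonals 3, 5.
(5,3) attacks row 4 at column 3 and diagonals 2, 4.
Attacked columns: {2, 3, 4, 5}. Safe: {1}.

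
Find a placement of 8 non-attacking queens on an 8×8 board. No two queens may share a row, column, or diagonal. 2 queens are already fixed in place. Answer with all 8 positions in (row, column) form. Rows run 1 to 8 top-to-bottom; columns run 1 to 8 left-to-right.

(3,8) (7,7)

Row 1: attacked by (3,8)→{6,8}; (7,7)→{1,7}. Safe: 2, 3, 4, 5. Place at column 3.
Row 2: attacked by (1,3)→{2,3,4}; (3,8)→{7,8}; (7,7)→{2,7}. Safe: 1, 5, 6. Place at column 6.
Row 4: attacked by (1,3)→{3,6}; (2,6)→{4,6,8}; (3,8)→{7,8}; (7,7)→{4,7}. Safe: 1, 2, 5. Place at column 2.
Row 5: attacked by (1,3)→{3,7}; (2,6)→{3,6}; (3,8)→{6,8}; (4,2)→{1,2,3}; (7,7)→{5,7}. Safe: 4. Place at column 4.
Row 6: attacked by (1,3)→{3,8}; (2,6)→{2,6}; (3,8)→{5,8}; (4,2)→{2,4}; (5,4)→{3,4,5}; (7,7)→{6,7,8}. Safe: 1. Place at column 1.
Row 8: attacked by (1,3)→{3}; (2,6)→{6}; (3,8)→{3,8}; (4,2)→{2,6}; (5,4)→{1,4,7}; (6,1)→{1,3}; (7,7)→{6,7,8}. Safe: 5. Place at column 5.
Columns [3, 6, 8, 2, 4, 1, 7, 5], r−c [-2, -4, -5, 2, 1, 5, 0, 3], r+c [4, 8, 11, 6, 9, 7, 14, 13] are all distinct, so no two queens attack.

(1,3) (2,6) (3,8) (4,2) (5,4) (6,1) (7,7) (8,5)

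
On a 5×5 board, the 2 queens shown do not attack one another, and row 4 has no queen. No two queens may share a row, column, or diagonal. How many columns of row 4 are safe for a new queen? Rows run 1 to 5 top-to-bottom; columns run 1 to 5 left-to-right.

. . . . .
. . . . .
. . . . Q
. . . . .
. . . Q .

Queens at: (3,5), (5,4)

2

(3,5) attacks row 4 at column 5 and diagonals 4.
(5,4) attacks row 4 at column 4 and diagonals 3, 5.
Attacked columns: {3, 4, 5}. Safe: {1, 2}.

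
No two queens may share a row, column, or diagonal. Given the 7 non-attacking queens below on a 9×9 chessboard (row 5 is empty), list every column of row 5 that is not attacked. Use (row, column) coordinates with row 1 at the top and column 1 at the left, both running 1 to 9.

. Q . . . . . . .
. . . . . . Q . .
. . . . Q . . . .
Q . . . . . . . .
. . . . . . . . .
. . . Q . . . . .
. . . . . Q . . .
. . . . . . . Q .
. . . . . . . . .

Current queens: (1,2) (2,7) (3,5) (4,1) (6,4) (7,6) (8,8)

(1,2) attacks row 5 at column 2 and diagonals 6.
(2,7) attacks row 5 at column 7 and diagonals 4.
(3,5) attacks row 5 at column 5 and diagonals 3, 7.
(4,1) attacks row 5 at column 1 and diagonals 2.
(6,4) attacks row 5 at column 4 and diagonals 3, 5.
(7,6) attacks row 5 at column 6 and diagonals 4, 8.
(8,8) attacks row 5 at column 8 and diagonals 5.
Attacked columns: {1, 2, 3, 4, 5, 6, 7, 8}. Safe: {9}.

columns 9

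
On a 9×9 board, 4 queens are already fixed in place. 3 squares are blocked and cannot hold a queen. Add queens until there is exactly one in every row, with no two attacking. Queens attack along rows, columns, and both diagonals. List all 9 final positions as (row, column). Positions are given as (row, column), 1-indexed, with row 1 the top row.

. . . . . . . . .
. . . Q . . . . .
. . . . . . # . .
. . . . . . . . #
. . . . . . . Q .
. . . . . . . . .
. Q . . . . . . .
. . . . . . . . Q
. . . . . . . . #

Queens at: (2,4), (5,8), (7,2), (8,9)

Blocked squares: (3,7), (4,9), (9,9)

(1,7) (2,4) (3,1) (4,3) (5,8) (6,6) (7,2) (8,9) (9,5)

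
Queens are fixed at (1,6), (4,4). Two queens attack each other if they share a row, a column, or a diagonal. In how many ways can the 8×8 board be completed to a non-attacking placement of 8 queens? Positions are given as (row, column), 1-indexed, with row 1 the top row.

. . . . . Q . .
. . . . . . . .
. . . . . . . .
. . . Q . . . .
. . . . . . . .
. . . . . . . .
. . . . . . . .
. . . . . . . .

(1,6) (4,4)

Branch on row 2: col 1 → 0; col 3 → 1; col 8 → 1.
Sum: 0 + 1 + 1 = 2.

2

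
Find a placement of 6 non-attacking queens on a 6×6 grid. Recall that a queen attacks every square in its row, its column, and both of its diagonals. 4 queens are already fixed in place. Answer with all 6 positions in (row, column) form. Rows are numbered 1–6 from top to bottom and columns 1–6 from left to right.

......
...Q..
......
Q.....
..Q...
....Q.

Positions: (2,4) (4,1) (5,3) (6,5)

Row 1: attacked by (2,4)→{3,4,5}; (4,1)→{1,4}; (5,3)→{3}; (6,5)→{5}. Safe: 2, 6. Place at column 2.
Row 3: attacked by (1,2)→{2,4}; (2,4)→{3,4,5}; (4,1)→{1,2}; (5,3)→{1,3,5}; (6,5)→{2,5}. Safe: 6. Place at column 6.
Columns [2, 4, 6, 1, 3, 5], r−c [-1, -2, -3, 3, 2, 1], r+c [3, 6, 9, 5, 8, 11] are all distinct, so no two queens attack.

(1,2) (2,4) (3,6) (4,1) (5,3) (6,5)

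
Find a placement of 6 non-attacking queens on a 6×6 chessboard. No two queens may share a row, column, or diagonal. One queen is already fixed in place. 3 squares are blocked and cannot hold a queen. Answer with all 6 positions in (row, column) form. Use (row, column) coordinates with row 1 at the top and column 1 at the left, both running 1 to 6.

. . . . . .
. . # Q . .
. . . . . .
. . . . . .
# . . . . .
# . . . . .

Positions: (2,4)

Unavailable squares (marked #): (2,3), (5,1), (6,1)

Row 1: attacked by (2,4)→{3,4,5}. Safe: 1, 2, 6. Place at column 2.
Row 3: attacked by (1,2)→{2,4}; (2,4)→{3,4,5}. Safe: 1, 6. Place at column 6.
Row 4: attacked by (1,2)→{2,5}; (2,4)→{2,4,6}; (3,6)→{5,6}. Safe: 1, 3. Place at column 1.
Row 5: attacked by (1,2)→{2,6}; (2,4)→{1,4}; (3,6)→{4,6}; (4,1)→{1,2}. Blocked: 1. Safe: 3, 5. Place at column 3.
Row 6: attacked by (1,2)→{2}; (2,4)→{4}; (3,6)→{3,6}; (4,1)→{1,3}; (5,3)→{2,3,4}. Blocked: 1. Safe: 5. Place at column 5.
Columns [2, 4, 6, 1, 3, 5], r−c [-1, -2, -3, 3, 2, 1], r+c [3, 6, 9, 5, 8, 11] are all distinct, so no two queens attack.

(1,2) (2,4) (3,6) (4,1) (5,3) (6,5)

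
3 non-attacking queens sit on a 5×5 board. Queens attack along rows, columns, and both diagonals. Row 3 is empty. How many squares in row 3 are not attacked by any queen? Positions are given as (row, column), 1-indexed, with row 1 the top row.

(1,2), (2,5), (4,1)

(1,2) attacks row 3 at column 2 and diagonals 4.
(2,5) attacks row 3 at column 5 and diagonals 4.
(4,1) attacks row 3 at column 1 and diagonals 2.
Attacked columns: {1, 2, 4, 5}. Safe: {3}.

1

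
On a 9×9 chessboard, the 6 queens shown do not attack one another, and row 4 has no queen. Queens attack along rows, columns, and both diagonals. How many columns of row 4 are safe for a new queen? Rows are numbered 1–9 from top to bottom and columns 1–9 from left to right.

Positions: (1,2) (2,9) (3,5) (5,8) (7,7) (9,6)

1

(1,2) attacks row 4 at column 2 and diagonals 5.
(2,9) attacks row 4 at column 9 and diagonals 7.
(3,5) attacks row 4 at column 5 and diagonals 4, 6.
(5,8) attacks row 4 at column 8 and diagonals 7, 9.
(7,7) attacks row 4 at column 7 and diagonals 4.
(9,6) attacks row 4 at column 6 and diagonals 1.
Attacked columns: {1, 2, 4, 5, 6, 7, 8, 9}. Safe: {3}.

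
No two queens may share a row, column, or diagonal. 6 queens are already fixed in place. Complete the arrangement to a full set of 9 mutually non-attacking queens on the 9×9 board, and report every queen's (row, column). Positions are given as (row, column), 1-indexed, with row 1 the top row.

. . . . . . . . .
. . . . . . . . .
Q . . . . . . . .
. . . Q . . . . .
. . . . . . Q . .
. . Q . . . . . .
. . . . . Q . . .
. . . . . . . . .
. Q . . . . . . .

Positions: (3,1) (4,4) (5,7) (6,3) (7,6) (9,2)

(1,5) (2,8) (3,1) (4,4) (5,7) (6,3) (7,6) (8,9) (9,2)

Row 1: attacked by (3,1)→{1,3}; (4,4)→{1,4,7}; (5,7)→{3,7}; (6,3)→{3,8}; (7,6)→{6}; (9,2)→{2}. Safe: 5, 9. Place at column 5.
Row 2: attacked by (1,5)→{4,5,6}; (3,1)→{1,2}; (4,4)→{2,4,6}; (5,7)→{4,7}; (6,3)→{3,7}; (7,6)→{1,6}; (9,2)→{2,9}. Safe: 8. Place at column 8.
Row 8: attacked by (1,5)→{5}; (2,8)→{2,8}; (3,1)→{1,6}; (4,4)→{4,8}; (5,7)→{4,7}; (6,3)→{1,3,5}; (7,6)→{5,6,7}; (9,2)→{1,2,3}. Safe: 9. Place at column 9.
Columns [5, 8, 1, 4, 7, 3, 6, 9, 2], r−c [-4, -6, 2, 0, -2, 3, 1, -1, 7], r+c [6, 10, 4, 8, 12, 9, 13, 17, 11] are all distinct, so no two queens attack.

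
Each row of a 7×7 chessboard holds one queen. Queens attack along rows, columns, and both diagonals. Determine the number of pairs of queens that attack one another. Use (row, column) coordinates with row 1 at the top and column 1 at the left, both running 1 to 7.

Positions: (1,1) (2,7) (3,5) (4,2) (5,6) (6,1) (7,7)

3

Same column: (1,1)–(6,1) (column 1); (2,7)–(7,7) (column 7).
Same diagonal: (1,1)–(7,7) (|1−7| = |1−7| = 6).
Total attacking pairs: 3.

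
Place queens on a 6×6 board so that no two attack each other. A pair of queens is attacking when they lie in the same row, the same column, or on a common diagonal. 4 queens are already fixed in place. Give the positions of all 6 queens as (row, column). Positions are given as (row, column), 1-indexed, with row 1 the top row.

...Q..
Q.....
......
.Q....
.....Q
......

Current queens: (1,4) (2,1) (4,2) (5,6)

(1,4) (2,1) (3,5) (4,2) (5,6) (6,3)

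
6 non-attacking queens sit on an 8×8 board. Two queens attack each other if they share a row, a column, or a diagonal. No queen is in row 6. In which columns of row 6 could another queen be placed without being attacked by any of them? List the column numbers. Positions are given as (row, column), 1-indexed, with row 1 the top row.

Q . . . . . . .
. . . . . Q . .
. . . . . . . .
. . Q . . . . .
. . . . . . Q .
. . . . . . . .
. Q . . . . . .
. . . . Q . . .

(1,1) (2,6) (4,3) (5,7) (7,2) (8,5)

columns 4

(1,1) attacks row 6 at column 1 and diagonals 6.
(2,6) attacks row 6 at column 6 and diagonals 2.
(4,3) attacks row 6 at column 3 and diagonals 1, 5.
(5,7) attacks row 6 at column 7 and diagonals 6, 8.
(7,2) attacks row 6 at column 2 and diagonals 1, 3.
(8,5) attacks row 6 at column 5 and diagonals 3, 7.
Attacked columns: {1, 2, 3, 5, 6, 7, 8}. Safe: {4}.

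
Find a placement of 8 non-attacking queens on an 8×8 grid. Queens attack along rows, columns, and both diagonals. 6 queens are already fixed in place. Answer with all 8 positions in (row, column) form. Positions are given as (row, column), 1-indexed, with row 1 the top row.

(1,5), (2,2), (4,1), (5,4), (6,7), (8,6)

Row 3: attacked by (1,5)→{3,5,7}; (2,2)→{1,2,3}; (4,1)→{1,2}; (5,4)→{2,4,6}; (6,7)→{4,7}; (8,6)→{1,6}. Safe: 8. Place at column 8.
Row 7: attacked by (1,5)→{5}; (2,2)→{2,7}; (3,8)→{4,8}; (4,1)→{1,4}; (5,4)→{2,4,6}; (6,7)→{6,7,8}; (8,6)→{5,6,7}. Safe: 3. Place at column 3.
Columns [5, 2, 8, 1, 4, 7, 3, 6], r−c [-4, 0, -5, 3, 1, -1, 4, 2], r+c [6, 4, 11, 5, 9, 13, 10, 14] are all distinct, so no two queens attack.

(1,5) (2,2) (3,8) (4,1) (5,4) (6,7) (7,3) (8,6)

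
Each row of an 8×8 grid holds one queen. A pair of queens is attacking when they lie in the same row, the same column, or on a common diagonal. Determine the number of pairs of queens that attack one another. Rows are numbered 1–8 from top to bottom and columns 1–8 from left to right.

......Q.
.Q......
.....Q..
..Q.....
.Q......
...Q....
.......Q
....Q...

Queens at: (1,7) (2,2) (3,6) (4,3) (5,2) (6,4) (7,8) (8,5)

Same column: (2,2)–(5,2) (column 2).
Same diagonal: (4,3)–(5,2) (|4−5| = |3−2| = 1); (5,2)–(8,5) (|5−8| = |2−5| = 3).
Total attacking pairs: 3.

3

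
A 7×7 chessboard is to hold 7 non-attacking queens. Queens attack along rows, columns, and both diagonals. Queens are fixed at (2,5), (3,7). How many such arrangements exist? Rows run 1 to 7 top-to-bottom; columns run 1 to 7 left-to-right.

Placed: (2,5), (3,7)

2

Branch on row 1: col 1 → 0; col 2 → 1; col 3 → 1.
Sum: 0 + 1 + 1 = 2.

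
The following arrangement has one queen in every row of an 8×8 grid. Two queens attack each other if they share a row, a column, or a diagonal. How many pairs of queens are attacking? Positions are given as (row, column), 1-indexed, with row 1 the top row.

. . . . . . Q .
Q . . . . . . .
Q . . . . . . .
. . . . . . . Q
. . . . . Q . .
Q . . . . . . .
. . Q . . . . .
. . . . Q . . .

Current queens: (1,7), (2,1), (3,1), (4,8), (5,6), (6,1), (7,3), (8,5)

Same column: (2,1)–(3,1) (column 1); (2,1)–(6,1) (column 1); (3,1)–(6,1) (column 1).
Total attacking pairs: 3.

3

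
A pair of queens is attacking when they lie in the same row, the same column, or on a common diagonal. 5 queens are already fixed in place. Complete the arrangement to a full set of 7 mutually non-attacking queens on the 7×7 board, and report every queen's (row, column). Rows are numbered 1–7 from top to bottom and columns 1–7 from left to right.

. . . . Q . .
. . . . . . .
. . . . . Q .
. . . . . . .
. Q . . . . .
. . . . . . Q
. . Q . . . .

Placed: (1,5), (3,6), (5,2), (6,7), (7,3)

(1,5) (2,1) (3,6) (4,4) (5,2) (6,7) (7,3)

Row 2: attacked by (1,5)→{4,5,6}; (3,6)→{5,6,7}; (5,2)→{2,5}; (6,7)→{3,7}; (7,3)→{3}. Safe: 1. Place at column 1.
Row 4: attacked by (1,5)→{2,5}; (2,1)→{1,3}; (3,6)→{5,6,7}; (5,2)→{1,2,3}; (6,7)→{5,7}; (7,3)→{3,6}. Safe: 4. Place at column 4.
Columns [5, 1, 6, 4, 2, 7, 3], r−c [-4, 1, -3, 0, 3, -1, 4], r+c [6, 3, 9, 8, 7, 13, 10] are all distinct, so no two queens attack.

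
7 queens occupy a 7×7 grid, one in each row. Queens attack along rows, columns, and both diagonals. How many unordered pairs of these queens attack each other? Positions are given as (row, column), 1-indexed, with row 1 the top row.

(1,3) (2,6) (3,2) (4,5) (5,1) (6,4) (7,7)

0

All columns are distinct and no two queens satisfy |Δrow| = |Δcol|, so no pair attacks.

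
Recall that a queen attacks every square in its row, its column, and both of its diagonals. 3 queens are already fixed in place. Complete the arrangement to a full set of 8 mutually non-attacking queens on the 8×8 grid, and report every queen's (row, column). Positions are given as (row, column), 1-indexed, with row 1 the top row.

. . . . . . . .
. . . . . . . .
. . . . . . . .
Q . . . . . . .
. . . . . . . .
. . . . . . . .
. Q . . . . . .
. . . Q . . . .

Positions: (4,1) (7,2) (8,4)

(1,7) (2,5) (3,3) (4,1) (5,6) (6,8) (7,2) (8,4)

Row 1: attacked by (4,1)→{1,4}; (7,2)→{2,8}; (8,4)→{4}. Safe: 3, 5, 6, 7. Place at column 7.
Row 2: attacked by (1,7)→{6,7,8}; (4,1)→{1,3}; (7,2)→{2,7}; (8,4)→{4}. Safe: 5. Place at column 5.
Row 3: attacked by (1,7)→{5,7}; (2,5)→{4,5,6}; (4,1)→{1,2}; (7,2)→{2,6}; (8,4)→{4}. Safe: 3, 8. Place at column 3.
Row 5: attacked by (1,7)→{3,7}; (2,5)→{2,5,8}; (3,3)→{1,3,5}; (4,1)→{1,2}; (7,2)→{2,4}; (8,4)→{1,4,7}. Safe: 6. Place at column 6.
Row 6: attacked by (1,7)→{2,7}; (2,5)→{1,5}; (3,3)→{3,6}; (4,1)→{1,3}; (5,6)→{5,6,7}; (7,2)→{1,2,3}; (8,4)→{2,4,6}. Safe: 8. Place at column 8.
Columns [7, 5, 3, 1, 6, 8, 2, 4], r−c [-6, -3, 0, 3, -1, -2, 5, 4], r+c [8, 7, 6, 5, 11, 14, 9, 12] are all distinct, so no two queens attack.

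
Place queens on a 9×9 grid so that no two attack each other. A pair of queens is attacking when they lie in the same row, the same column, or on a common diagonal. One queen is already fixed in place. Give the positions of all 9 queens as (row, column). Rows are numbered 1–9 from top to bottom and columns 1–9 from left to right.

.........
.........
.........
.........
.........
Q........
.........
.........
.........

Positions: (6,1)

(1,2) (2,8) (3,6) (4,9) (5,3) (6,1) (7,4) (8,7) (9,5)

Row 1: attacked by (6,1)→{1,6}. Safe: 2, 3, 4, 5, 7, 8, 9. Place at column 2.
Row 2: attacked by (1,2)→{1,2,3}; (6,1)→{1,5}. Safe: 4, 6, 7, 8, 9. Place at column 8.
Row 3: attacked by (1,2)→{2,4}; (2,8)→{7,8,9}; (6,1)→{1,4}. Safe: 3, 5, 6. Place at column 6.
Row 4: attacked by (1,2)→{2,5}; (2,8)→{6,8}; (3,6)→{5,6,7}; (6,1)→{1,3}. Safe: 4, 9. Place at column 9.
Row 5: attacked by (1,2)→{2,6}; (2,8)→{5,8}; (3,6)→{4,6,8}; (4,9)→{8,9}; (6,1)→{1,2}. Safe: 3, 7. Place at column 3.
Row 7: attacked by (1,2)→{2,8}; (2,8)→{3,8}; (3,6)→{2,6}; (4,9)→{6,9}; (5,3)→{1,3,5}; (6,1)→{1,2}. Safe: 4, 7. Place at column 4.
Row 8: attacked by (1,2)→{2,9}; (2,8)→{2,8}; (3,6)→{1,6}; (4,9)→{5,9}; (5,3)→{3,6}; (6,1)→{1,3}; (7,4)→{3,4,5}. Safe: 7. Place at column 7.
Row 9: attacked by (1,2)→{2}; (2,8)→{1,8}; (3,6)→{6}; (4,9)→{4,9}; (5,3)→{3,7}; (6,1)→{1,4}; (7,4)→{2,4,6}; (8,7)→{6,7,8}. Safe: 5. Place at column 5.
Columns [2, 8, 6, 9, 3, 1, 4, 7, 5], r−c [-1, -6, -3, -5, 2, 5, 3, 1, 4], r+c [3, 10, 9, 13, 8, 7, 11, 15, 14] are all distinct, so no two queens attack.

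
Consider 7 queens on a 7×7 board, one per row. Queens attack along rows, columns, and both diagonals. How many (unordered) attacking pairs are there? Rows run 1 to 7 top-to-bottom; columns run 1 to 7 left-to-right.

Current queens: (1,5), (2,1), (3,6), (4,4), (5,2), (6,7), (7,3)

All columns are distinct and no two queens satisfy |Δrow| = |Δcol|, so no pair attacks.

0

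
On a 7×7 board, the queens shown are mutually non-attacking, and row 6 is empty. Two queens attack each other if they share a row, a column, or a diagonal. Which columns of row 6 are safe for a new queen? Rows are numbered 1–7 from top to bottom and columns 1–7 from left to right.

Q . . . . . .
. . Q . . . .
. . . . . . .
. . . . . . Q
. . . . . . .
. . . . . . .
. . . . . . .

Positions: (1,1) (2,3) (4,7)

(1,1) attacks row 6 at column 1 and diagonals 6.
(2,3) attacks row 6 at column 3 and diagonals 7.
(4,7) attacks row 6 at column 7 and diagonals 5.
Attacked columns: {1, 3, 5, 6, 7}. Safe: {2, 4}.

columns 2, 4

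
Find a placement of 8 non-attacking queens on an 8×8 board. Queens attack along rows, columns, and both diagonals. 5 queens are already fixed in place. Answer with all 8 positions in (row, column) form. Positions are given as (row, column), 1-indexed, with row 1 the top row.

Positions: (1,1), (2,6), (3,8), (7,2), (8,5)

(1,1) (2,6) (3,8) (4,3) (5,7) (6,4) (7,2) (8,5)

Row 4: attacked by (1,1)→{1,4}; (2,6)→{4,6,8}; (3,8)→{7,8}; (7,2)→{2,5}; (8,5)→{1,5}. Safe: 3. Place at column 3.
Row 5: attacked by (1,1)→{1,5}; (2,6)→{3,6}; (3,8)→{6,8}; (4,3)→{2,3,4}; (7,2)→{2,4}; (8,5)→{2,5,8}. Safe: 7. Place at column 7.
Row 6: attacked by (1,1)→{1,6}; (2,6)→{2,6}; (3,8)→{5,8}; (4,3)→{1,3,5}; (5,7)→{6,7,8}; (7,2)→{1,2,3}; (8,5)→{3,5,7}. Safe: 4. Place at column 4.
Columns [1, 6, 8, 3, 7, 4, 2, 5], r−c [0, -4, -5, 1, -2, 2, 5, 3], r+c [2, 8, 11, 7, 12, 10, 9, 13] are all distinct, so no two queens attack.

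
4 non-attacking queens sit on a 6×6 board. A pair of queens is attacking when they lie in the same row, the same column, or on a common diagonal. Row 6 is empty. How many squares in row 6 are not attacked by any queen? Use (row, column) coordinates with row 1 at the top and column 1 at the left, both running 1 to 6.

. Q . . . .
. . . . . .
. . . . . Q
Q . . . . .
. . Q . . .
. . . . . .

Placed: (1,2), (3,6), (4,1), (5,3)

1

(1,2) attacks row 6 at column 2.
(3,6) attacks row 6 at column 6 and diagonals 3.
(4,1) attacks row 6 at column 1 and diagonals 3.
(5,3) attacks row 6 at column 3 and diagonals 2, 4.
Attacked columns: {1, 2, 3, 4, 6}. Safe: {5}.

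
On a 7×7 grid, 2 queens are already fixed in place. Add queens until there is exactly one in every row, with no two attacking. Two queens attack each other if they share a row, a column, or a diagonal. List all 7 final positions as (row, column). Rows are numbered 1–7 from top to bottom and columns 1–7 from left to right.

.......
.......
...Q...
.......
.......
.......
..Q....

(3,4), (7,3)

(1,1) (2,6) (3,4) (4,2) (5,7) (6,5) (7,3)

Row 1: attacked by (3,4)→{2,4,6}; (7,3)→{3}. Safe: 1, 5, 7. Place at column 1.
Row 2: attacked by (1,1)→{1,2}; (3,4)→{3,4,5}; (7,3)→{3}. Safe: 6, 7. Place at column 6.
Row 4: attacked by (1,1)→{1,4}; (2,6)→{4,6}; (3,4)→{3,4,5}; (7,3)→{3,6}. Safe: 2, 7. Place at column 2.
Row 5: attacked by (1,1)→{1,5}; (2,6)→{3,6}; (3,4)→{2,4,6}; (4,2)→{1,2,3}; (7,3)→{1,3,5}. Safe: 7. Place at column 7.
Row 6: attacked by (1,1)→{1,6}; (2,6)→{2,6}; (3,4)→{1,4,7}; (4,2)→{2,4}; (5,7)→{6,7}; (7,3)→{2,3,4}. Safe: 5. Place at column 5.
Columns [1, 6, 4, 2, 7, 5, 3], r−c [0, -4, -1, 2, -2, 1, 4], r+c [2, 8, 7, 6, 12, 11, 10] are all distinct, so no two queens attack.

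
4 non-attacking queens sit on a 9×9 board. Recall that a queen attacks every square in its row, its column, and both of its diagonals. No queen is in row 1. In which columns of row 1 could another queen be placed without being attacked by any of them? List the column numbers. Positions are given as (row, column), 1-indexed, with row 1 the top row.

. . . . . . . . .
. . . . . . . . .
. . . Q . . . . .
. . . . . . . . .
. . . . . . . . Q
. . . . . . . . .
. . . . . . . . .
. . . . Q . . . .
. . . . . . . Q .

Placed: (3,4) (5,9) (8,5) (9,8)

columns 1, 3, 7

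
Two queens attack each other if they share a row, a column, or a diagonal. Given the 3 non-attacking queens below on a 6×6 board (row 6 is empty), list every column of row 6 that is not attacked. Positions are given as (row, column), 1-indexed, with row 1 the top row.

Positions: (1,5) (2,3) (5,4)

columns 1, 2, 6

(1,5) attacks row 6 at column 5.
(2,3) attacks row 6 at column 3.
(5,4) attacks row 6 at column 4 and diagonals 3, 5.
Attacked columns: {3, 4, 5}. Safe: {1, 2, 6}.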